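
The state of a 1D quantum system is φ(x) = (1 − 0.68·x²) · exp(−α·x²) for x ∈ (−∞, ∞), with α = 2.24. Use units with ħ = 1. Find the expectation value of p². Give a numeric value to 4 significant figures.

3.085

p² φ = −ħ² d²φ/dx²; ⟨p²⟩ = −ħ² ∫ φ*·φ'' dx / ∫|φ|² dx.
Expand each integrand as polynomial × e^(−2αx²) and use ∫x^(2j)·e^(−2αx²) dx = (2j−1)!!/(4α)^j · √(π/(2α)), odd powers → 0; here √(π/(2α)) = 0.83741. Differentiate with the product rule, d/dx e^(−αx²) = −2αx·e^(−αx²).
State is unnormalized: ∫|φ|² dx = 0.72477, and ∫φ*·(−ħ² φ'') dx = 2.2361, so ⟨p²⟩ = 2.2361 / 0.72477.
⟨p²⟩ = 3.0853.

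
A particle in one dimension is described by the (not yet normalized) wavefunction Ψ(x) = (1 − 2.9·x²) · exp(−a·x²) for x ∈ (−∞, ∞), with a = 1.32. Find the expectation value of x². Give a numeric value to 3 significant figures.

0.524

⟨x²⟩ = ∫ x²·|Ψ|² dx / ∫|Ψ|² dx (integrals over the domain).
Expand each integrand as polynomial × e^(−2ax²) and use ∫x^(2j)·e^(−2ax²) dx = (2j−1)!!/(4a)^j · √(π/(2a)), odd powers → 0; here √(π/(2a)) = 1.0909.
State is unnormalized: ∫|Ψ|² dx = 0.87981, and ∫Ψ*·x²·Ψ dx = 0.46064, so ⟨x²⟩ = 0.46064 / 0.87981.
⟨x²⟩ = 0.52357.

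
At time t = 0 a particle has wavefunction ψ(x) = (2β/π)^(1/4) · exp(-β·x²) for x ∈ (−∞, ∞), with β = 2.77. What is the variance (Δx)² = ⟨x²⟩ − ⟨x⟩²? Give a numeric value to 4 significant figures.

Compute ⟨x⟩ and ⟨x²⟩ separately, then (Δx)² = ⟨x²⟩ − ⟨x⟩².
Gaussian moments: ∫x^(2j)·e^(−2βx²) dx = (2j−1)!!/(4β)^j · √(π/(2β)), odd powers integrate to 0; here √(π/(2β)) = 0.75304.
⟨x⟩ = 0.0000 and ⟨x²⟩ = 0.090253.
(Δx)² = 0.090253 − (0.0000)² = 0.090253.

0.09025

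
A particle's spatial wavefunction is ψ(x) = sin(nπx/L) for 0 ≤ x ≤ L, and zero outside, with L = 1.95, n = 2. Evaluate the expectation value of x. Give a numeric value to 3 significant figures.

⟨x⟩ = ∫ x·|ψ|² dx / ∫|ψ|² dx (integrals over the domain).
With sin²θ = (1 − cos2θ)/2 on 0 ≤ x ≤ L: ∫sin²(nπx/L) dx = L/2, ∫x·sin²(nπx/L) dx = L²/4, ∫x²·sin²(nπx/L) dx = L³·(1/6 − 1/(4n²π²)); higher powers xᵏ the same way, integrating xᵏ·cos(2nπx/L) by parts.
State is unnormalized: ∫|ψ|² dx = 0.97500, and ∫ψ*·x·ψ dx = 0.95063, so ⟨x⟩ = 0.95063 / 0.97500.
⟨x⟩ = 0.97500.

0.975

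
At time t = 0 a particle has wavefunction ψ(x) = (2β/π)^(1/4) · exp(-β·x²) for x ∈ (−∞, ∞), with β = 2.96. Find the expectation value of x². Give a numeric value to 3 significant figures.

⟨x²⟩ = ∫ x²·|ψ|² dx (integrals over the domain).
Gaussian moments: ∫x^(2j)·e^(−2βx²) dx = (2j−1)!!/(4β)^j · √(π/(2β)), odd powers integrate to 0; here √(π/(2β)) = 0.72847.
⟨x²⟩ = 0.084459.

0.0845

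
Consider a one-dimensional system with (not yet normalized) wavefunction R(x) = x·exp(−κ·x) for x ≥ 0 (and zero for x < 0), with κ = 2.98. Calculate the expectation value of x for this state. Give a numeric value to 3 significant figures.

⟨x⟩ = ∫ x·|R|² dx / ∫|R|² dx (integrals over the domain).
Every integrand reduces to terms xʲ·e^(−2κx) on [0, ∞); use ∫₀^∞ xʲ·e^(−2κx) dx = j!/(2κ)^(j+1).
State is unnormalized: ∫|R|² dx = 0.0094469, and ∫R*·x·R dx = 0.0047552, so ⟨x⟩ = 0.0047552 / 0.0094469.
⟨x⟩ = 0.50336.

0.503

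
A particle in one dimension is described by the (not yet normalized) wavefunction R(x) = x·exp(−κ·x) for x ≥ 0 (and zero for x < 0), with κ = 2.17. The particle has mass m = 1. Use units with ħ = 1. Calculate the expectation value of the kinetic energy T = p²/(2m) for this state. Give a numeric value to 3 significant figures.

2.35

T = −(ħ²/2m) d²/dx², so ⟨T⟩ = −(ħ²/2m) ∫ R*·R'' dx / ∫|R|² dx; with m = 1.
Differentiate x·exp(−κ·x) with the product rule; every integrand then reduces to terms xʲ·e^(−2κx) on [0, ∞), with ∫₀^∞ xʲ·e^(−2κx) dx = j!/(2κ)^(j+1).
State is unnormalized: ∫|R|² dx = 0.024466, and ∫R*·(−ħ²/2m · R'') dx = 0.057604, so ⟨T⟩ = 0.057604 / 0.024466.
⟨T⟩ = 2.3545.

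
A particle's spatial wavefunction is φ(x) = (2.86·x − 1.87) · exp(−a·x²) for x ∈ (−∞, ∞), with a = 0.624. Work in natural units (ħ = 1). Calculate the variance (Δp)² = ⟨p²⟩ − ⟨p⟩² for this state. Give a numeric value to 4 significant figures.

Compute ⟨p⟩ and ⟨p²⟩ separately; (Δp)² = ⟨p²⟩ − ⟨p⟩².
Expand each integrand as polynomial × e^(−2ax²) and use ∫x^(2j)·e^(−2ax²) dx = (2j−1)!!/(4a)^j · √(π/(2a)), odd powers → 0; here √(π/(2a)) = 1.5866. Differentiate with the product rule, d/dx e^(−ax²) = −2ax·e^(−ax²).
Normalization: ∫|φ|² dx = 10.748.
⟨p⟩ = 0.0000 and ⟨p²⟩ = 1.2278.
(Δp)² = 1.2278 − (0.0000)² = 1.2278.

1.228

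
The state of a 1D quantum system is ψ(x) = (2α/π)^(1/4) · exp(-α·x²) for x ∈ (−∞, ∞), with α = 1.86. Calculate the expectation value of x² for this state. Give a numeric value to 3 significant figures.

0.134

⟨x²⟩ = ∫ x²·|ψ|² dx (integrals over the domain).
Gaussian moments: ∫x^(2j)·e^(−2αx²) dx = (2j−1)!!/(4α)^j · √(π/(2α)), odd powers integrate to 0; here √(π/(2α)) = 0.91897.
⟨x²⟩ = 0.13441.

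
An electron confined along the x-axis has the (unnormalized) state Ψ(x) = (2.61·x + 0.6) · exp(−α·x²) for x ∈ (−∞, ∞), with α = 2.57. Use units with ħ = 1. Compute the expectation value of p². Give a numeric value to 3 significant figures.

5.90

p² Ψ = −ħ² d²Ψ/dx²; ⟨p²⟩ = −ħ² ∫ Ψ*·Ψ'' dx / ∫|Ψ|² dx.
Expand each integrand as polynomial × e^(−2αx²) and use ∫x^(2j)·e^(−2αx²) dx = (2j−1)!!/(4α)^j · √(π/(2α)), odd powers → 0; here √(π/(2α)) = 0.78180. Differentiate with the product rule, d/dx e^(−αx²) = −2αx·e^(−αx²).
State is unnormalized: ∫|Ψ|² dx = 0.79951, and ∫Ψ*·(−ħ² Ψ'') dx = 4.7176, so ⟨p²⟩ = 4.7176 / 0.79951.
⟨p²⟩ = 5.9006.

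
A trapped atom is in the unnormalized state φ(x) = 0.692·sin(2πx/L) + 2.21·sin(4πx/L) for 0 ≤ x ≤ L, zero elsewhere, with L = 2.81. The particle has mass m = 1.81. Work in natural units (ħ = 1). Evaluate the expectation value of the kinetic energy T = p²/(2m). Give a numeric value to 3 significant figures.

T = −(ħ²/2m) d²/dx², so ⟨T⟩ = −(ħ²/2m) ∫ φ*·φ'' dx / ∫|φ|² dx; with m = 1.81.
d²/dx² sin(jπx/L) = −(jπ/L)²·sin(jπx/L); on 0 ≤ x ≤ L, ∫sin²(jπx/L) dx = L/2 and ∫sin(jπx/L)·sin(lπx/L) dx = 0 for j ≠ l, so only diagonal terms survive in ∫|φ|² and ∫φ·φ″; ∫φ·φ′ dx = [φ²/2] between the walls = 0.
State is unnormalized: ∫|φ|² dx = 7.5350, and ∫φ*·(−ħ²/2m · φ'') dx = 38.840, so ⟨T⟩ = 38.840 / 7.5350.
⟨T⟩ = 5.1546.

5.15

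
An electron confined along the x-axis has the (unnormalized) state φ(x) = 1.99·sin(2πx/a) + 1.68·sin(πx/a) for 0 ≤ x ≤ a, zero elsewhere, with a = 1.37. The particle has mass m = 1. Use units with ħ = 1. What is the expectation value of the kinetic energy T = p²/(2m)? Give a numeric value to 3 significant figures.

7.23

T = −(ħ²/2m) d²/dx², so ⟨T⟩ = −(ħ²/2m) ∫ φ*·φ'' dx / ∫|φ|² dx; with m = 1.
d²/dx² sin(jπx/a) = −(jπ/a)²·sin(jπx/a); on 0 ≤ x ≤ a, ∫sin²(jπx/a) dx = a/2 and ∫sin(jπx/a)·sin(lπx/a) dx = 0 for j ≠ l, so only diagonal terms survive in ∫|φ|² and ∫φ·φ″; ∫φ·φ′ dx = [φ²/2] between the walls = 0.
State is unnormalized: ∫|φ|² dx = 4.6460, and ∫φ*·(−ħ²/2m · φ'') dx = 33.612, so ⟨T⟩ = 33.612 / 4.6460.
⟨T⟩ = 7.2346.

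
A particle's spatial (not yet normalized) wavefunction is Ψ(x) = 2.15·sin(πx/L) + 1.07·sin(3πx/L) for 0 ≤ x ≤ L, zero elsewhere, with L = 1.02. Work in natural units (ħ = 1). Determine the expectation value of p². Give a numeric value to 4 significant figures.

24.55

p² Ψ = −ħ² d²Ψ/dx²; ⟨p²⟩ = −ħ² ∫ Ψ*·Ψ'' dx / ∫|Ψ|² dx.
d²/dx² sin(jπx/L) = −(jπ/L)²·sin(jπx/L); on 0 ≤ x ≤ L, ∫sin²(jπx/L) dx = L/2 and ∫sin(jπx/L)·sin(lπx/L) dx = 0 for j ≠ l, so only diagonal terms survive in ∫|Ψ|² and ∫Ψ·Ψ″; ∫Ψ·Ψ′ dx = [Ψ²/2] between the walls = 0.
State is unnormalized: ∫|Ψ|² dx = 2.9414, and ∫Ψ*·(−ħ² Ψ'') dx = 72.216, so ⟨p²⟩ = 72.216 / 2.9414.
⟨p²⟩ = 24.552.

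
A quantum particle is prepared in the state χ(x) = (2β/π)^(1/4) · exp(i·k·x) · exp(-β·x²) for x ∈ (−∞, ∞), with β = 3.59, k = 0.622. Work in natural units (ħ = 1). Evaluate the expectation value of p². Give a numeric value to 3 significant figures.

3.98

p² χ = −ħ² d²χ/dx²; ⟨p²⟩ = −ħ² ∫ χ*·χ'' dx.
Gaussian moments: ∫x^(2j)·e^(−2βx²) dx = (2j−1)!!/(4β)^j · √(π/(2β)), odd powers integrate to 0; here √(π/(2β)) = 0.66147. Derivatives: χ′ = (ik − 2βx)·χ, χ″ = ((ik − 2βx)² − 2β)·χ; the odd-in-x pieces drop out.
⟨p²⟩ = 3.9769.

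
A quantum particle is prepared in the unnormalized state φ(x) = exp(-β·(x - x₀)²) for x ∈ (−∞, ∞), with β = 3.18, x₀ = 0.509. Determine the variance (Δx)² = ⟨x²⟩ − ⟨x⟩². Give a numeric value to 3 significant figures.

0.0786

Compute ⟨x⟩ and ⟨x²⟩ separately, then (Δx)² = ⟨x²⟩ − ⟨x⟩².
Gaussian moments (u = x − x₀): ∫u^(2j)·e^(−2βu²) du = (2j−1)!!/(4β)^j · √(π/(2β)), odd powers integrate to 0; here √(π/(2β)) = 0.70282.
Normalization: ∫|φ|² dx = 0.70282.
⟨x⟩ = 0.50900 and ⟨x²⟩ = 0.33770.
(Δx)² = 0.33770 − (0.50900)² = 0.078616.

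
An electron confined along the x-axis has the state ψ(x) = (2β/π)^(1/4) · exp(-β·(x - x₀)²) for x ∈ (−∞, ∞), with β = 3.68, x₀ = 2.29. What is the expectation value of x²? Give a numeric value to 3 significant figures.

⟨x²⟩ = ∫ x²·|ψ|² dx (integrals over the domain).
Gaussian moments (u = x − x₀): ∫u^(2j)·e^(−2βu²) du = (2j−1)!!/(4β)^j · √(π/(2β)), odd powers integrate to 0; here √(π/(2β)) = 0.65334.
⟨x²⟩ = 5.3120.

5.31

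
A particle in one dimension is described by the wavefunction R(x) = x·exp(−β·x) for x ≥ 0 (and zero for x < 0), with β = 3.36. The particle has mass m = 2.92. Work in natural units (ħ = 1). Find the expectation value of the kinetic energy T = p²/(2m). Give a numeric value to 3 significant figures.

1.93

T = −(ħ²/2m) d²/dx², so ⟨T⟩ = −(ħ²/2m) ∫ R*·R'' dx / ∫|R|² dx; with m = 2.92.
Differentiate x·exp(−β·x) with the product rule; every integrand then reduces to terms xʲ·e^(−2βx) on [0, ∞), with ∫₀^∞ xʲ·e^(−2βx) dx = j!/(2β)^(j+1).
State is unnormalized: ∫|R|² dx = 0.0065906, and ∫R*·(−ħ²/2m · R'') dx = 0.012741, so ⟨T⟩ = 0.012741 / 0.0065906.
⟨T⟩ = 1.9332.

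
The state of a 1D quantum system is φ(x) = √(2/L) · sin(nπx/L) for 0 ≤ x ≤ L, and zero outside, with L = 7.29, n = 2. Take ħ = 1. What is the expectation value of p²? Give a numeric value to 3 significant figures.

p² φ = −ħ² d²φ/dx²; ⟨p²⟩ = −ħ² ∫ φ*·φ'' dx.
d/dx sin(nπx/L) = (nπ/L)·cos(nπx/L) and d²/dx² sin(nπx/L) = −(nπ/L)²·sin(nπx/L); on 0 ≤ x ≤ L, ∫sin²(nπx/L) dx = L/2 and ∫sin(nπx/L)·cos(nπx/L) dx = 0.
⟨p²⟩ = 0.74286.

0.743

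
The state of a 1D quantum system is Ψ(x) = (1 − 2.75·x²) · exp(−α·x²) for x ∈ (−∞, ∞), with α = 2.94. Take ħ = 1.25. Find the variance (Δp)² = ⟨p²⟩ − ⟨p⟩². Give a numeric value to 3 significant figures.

12.2

Compute ⟨p⟩ and ⟨p²⟩ separately; (Δp)² = ⟨p²⟩ − ⟨p⟩².
Expand each integrand as polynomial × e^(−2αx²) and use ∫x^(2j)·e^(−2αx²) dx = (2j−1)!!/(4α)^j · √(π/(2α)), odd powers → 0; here √(π/(2α)) = 0.73095. Differentiate with the product rule, d/dx e^(−αx²) = −2αx·e^(−αx²).
Normalization: ∫|Ψ|² dx = 0.50900.
⟨p⟩ = 0.0000 and ⟨p²⟩ = 12.207.
(Δp)² = 12.207 − (0.0000)² = 12.207.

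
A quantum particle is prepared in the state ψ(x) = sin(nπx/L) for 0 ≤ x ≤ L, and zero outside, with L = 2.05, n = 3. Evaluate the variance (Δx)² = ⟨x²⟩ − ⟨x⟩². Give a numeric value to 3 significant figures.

0.327

Compute ⟨x⟩ and ⟨x²⟩ separately, then (Δx)² = ⟨x²⟩ − ⟨x⟩².
With sin²θ = (1 − cos2θ)/2 on 0 ≤ x ≤ L: ∫sin²(nπx/L) dx = L/2, ∫x·sin²(nπx/L) dx = L²/4, ∫x²·sin²(nπx/L) dx = L³·(1/6 − 1/(4n²π²)); higher powers xᵏ the same way, integrating xᵏ·cos(2nπx/L) by parts.
Normalization: ∫|ψ|² dx = 1.0250.
⟨x⟩ = 1.0250 and ⟨x²⟩ = 1.3772.
(Δx)² = 1.3772 − (1.0250)² = 0.32655.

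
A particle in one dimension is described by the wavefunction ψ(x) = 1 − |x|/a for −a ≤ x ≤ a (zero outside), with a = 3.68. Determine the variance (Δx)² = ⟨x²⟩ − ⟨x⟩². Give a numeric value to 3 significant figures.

1.35

Compute ⟨x⟩ and ⟨x²⟩ separately, then (Δx)² = ⟨x²⟩ − ⟨x⟩².
ψ is even, so ∫ over [−a, a] = 2∫₀ᵃ with ψ = 1 − x/a there: ∫₀ᵃ (1 − x/a)² dx = a/3, ∫₀ᵃ x²(1 − x/a)² dx = a³/30, ∫₀ᵃ x⁴(1 − x/a)² dx = a⁵/105.
Normalization: ∫|ψ|² dx = 2.4533.
⟨x⟩ = 0.0000 and ⟨x²⟩ = 1.3542.
(Δx)² = 1.3542 − (0.0000)² = 1.3542.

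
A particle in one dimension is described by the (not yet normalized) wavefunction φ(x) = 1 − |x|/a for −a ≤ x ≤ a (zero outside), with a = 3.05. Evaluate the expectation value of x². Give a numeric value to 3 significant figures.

⟨x²⟩ = ∫ x²·|φ|² dx / ∫|φ|² dx (integrals over the domain).
φ is even, so ∫ over [−a, a] = 2∫₀ᵃ with φ = 1 − x/a there: ∫₀ᵃ (1 − x/a)² dx = a/3, ∫₀ᵃ x²(1 − x/a)² dx = a³/30, ∫₀ᵃ x⁴(1 − x/a)² dx = a⁵/105.
State is unnormalized: ∫|φ|² dx = 2.0333, and ∫φ*·x²·φ dx = 1.8915, so ⟨x²⟩ = 1.8915 / 2.0333.
⟨x²⟩ = 0.93025.

0.930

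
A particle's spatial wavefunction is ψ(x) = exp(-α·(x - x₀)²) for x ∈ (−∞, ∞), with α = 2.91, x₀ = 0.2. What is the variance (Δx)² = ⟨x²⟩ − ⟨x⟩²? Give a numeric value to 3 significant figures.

Compute ⟨x⟩ and ⟨x²⟩ separately, then (Δx)² = ⟨x²⟩ − ⟨x⟩².
Gaussian moments (u = x − x₀): ∫u^(2j)·e^(−2αu²) du = (2j−1)!!/(4α)^j · √(π/(2α)), odd powers integrate to 0; here √(π/(2α)) = 0.73471.
Normalization: ∫|ψ|² dx = 0.73471.
⟨x⟩ = 0.20000 and ⟨x²⟩ = 0.12591.
(Δx)² = 0.12591 − (0.20000)² = 0.085911.

0.0859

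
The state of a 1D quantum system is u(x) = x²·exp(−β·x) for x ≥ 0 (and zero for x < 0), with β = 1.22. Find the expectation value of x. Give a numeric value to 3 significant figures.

2.05

⟨x⟩ = ∫ x·|u|² dx / ∫|u|² dx (integrals over the domain).
Every integrand reduces to terms xʲ·e^(−2βx) on [0, ∞); use ∫₀^∞ xʲ·e^(−2βx) dx = j!/(2β)^(j+1).
State is unnormalized: ∫|u|² dx = 0.27750, and ∫u*·x·u dx = 0.56865, so ⟨x⟩ = 0.56865 / 0.27750.
⟨x⟩ = 2.0492.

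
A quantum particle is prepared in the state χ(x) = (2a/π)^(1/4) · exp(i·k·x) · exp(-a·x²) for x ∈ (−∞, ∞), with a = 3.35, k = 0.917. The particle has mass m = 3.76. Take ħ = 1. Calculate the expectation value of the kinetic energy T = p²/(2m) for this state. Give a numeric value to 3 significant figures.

T = −(ħ²/2m) d²/dx², so ⟨T⟩ = −(ħ²/2m) ∫ χ*·χ'' dx; with m = 3.76.
Gaussian moments: ∫x^(2j)·e^(−2ax²) dx = (2j−1)!!/(4a)^j · √(π/(2a)), odd powers integrate to 0; here √(π/(2a)) = 0.68476. Derivatives: χ′ = (ik − 2ax)·χ, χ″ = ((ik − 2ax)² − 2a)·χ; the odd-in-x pieces drop out.
⟨T⟩ = 0.55730.

0.557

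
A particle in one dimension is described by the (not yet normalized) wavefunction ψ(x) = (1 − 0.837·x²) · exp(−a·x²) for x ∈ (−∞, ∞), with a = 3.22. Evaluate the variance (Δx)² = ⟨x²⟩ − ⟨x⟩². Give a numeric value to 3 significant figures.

Compute ⟨x⟩ and ⟨x²⟩ separately, then (Δx)² = ⟨x²⟩ − ⟨x⟩².
Expand each integrand as polynomial × e^(−2ax²) and use ∫x^(2j)·e^(−2ax²) dx = (2j−1)!!/(4a)^j · √(π/(2a)), odd powers → 0; here √(π/(2a)) = 0.69844.
Normalization: ∫|ψ|² dx = 0.61652.
⟨x⟩ = 0.0000 and ⟨x²⟩ = 0.059234.
(Δx)² = 0.059234 − (0.0000)² = 0.059234.

0.0592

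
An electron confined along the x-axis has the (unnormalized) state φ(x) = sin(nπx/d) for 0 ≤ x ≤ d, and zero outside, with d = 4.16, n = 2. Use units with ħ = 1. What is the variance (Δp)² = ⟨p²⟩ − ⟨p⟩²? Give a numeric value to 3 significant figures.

Compute ⟨p⟩ and ⟨p²⟩ separately; (Δp)² = ⟨p²⟩ − ⟨p⟩².
d/dx sin(nπx/d) = (nπ/d)·cos(nπx/d) and d²/dx² sin(nπx/d) = −(nπ/d)²·sin(nπx/d); on 0 ≤ x ≤ d, ∫sin²(nπx/d) dx = d/2 and ∫sin(nπx/d)·cos(nπx/d) dx = 0.
Normalization: ∫|φ|² dx = 2.0800.
⟨p⟩ = 0.0000 and ⟨p²⟩ = 2.2813.
(Δp)² = 2.2813 − (0.0000)² = 2.2813.

2.28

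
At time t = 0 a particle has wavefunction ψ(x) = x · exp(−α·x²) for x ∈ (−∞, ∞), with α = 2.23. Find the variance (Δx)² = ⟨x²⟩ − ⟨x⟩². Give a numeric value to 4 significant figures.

0.3363

Compute ⟨x⟩ and ⟨x²⟩ separately, then (Δx)² = ⟨x²⟩ − ⟨x⟩².
Expand each integrand as polynomial × e^(−2αx²) and use ∫x^(2j)·e^(−2αx²) dx = (2j−1)!!/(4α)^j · √(π/(2α)), odd powers → 0; here √(π/(2α)) = 0.83928.
Normalization: ∫|ψ|² dx = 0.094090.
⟨x⟩ = 0.0000 and ⟨x²⟩ = 0.33632.
(Δx)² = 0.33632 − (0.0000)² = 0.33632.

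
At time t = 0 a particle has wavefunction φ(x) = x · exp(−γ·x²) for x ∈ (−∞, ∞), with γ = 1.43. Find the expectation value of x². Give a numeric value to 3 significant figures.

⟨x²⟩ = ∫ x²·|φ|² dx / ∫|φ|² dx (integrals over the domain).
Expand each integrand as polynomial × e^(−2γx²) and use ∫x^(2j)·e^(−2γx²) dx = (2j−1)!!/(4γ)^j · √(π/(2γ)), odd powers → 0; here √(π/(2γ)) = 1.0481.
State is unnormalized: ∫|φ|² dx = 0.18323, and ∫φ*·x²·φ dx = 0.096099, so ⟨x²⟩ = 0.096099 / 0.18323.
⟨x²⟩ = 0.52448.

0.524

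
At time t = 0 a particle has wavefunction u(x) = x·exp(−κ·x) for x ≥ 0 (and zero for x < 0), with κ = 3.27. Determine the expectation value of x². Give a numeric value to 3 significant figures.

0.281

⟨x²⟩ = ∫ x²·|u|² dx / ∫|u|² dx (integrals over the domain).
Every integrand reduces to terms xʲ·e^(−2κx) on [0, ∞); use ∫₀^∞ xʲ·e^(−2κx) dx = j!/(2κ)^(j+1).
State is unnormalized: ∫|u|² dx = 0.0071498, and ∫u*·x²·u dx = 0.0020060, so ⟨x²⟩ = 0.0020060 / 0.0071498.
⟨x²⟩ = 0.28056.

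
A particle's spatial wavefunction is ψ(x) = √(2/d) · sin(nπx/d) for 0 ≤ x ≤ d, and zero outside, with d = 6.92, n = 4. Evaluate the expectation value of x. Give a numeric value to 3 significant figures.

⟨x⟩ = ∫ x·|ψ|² dx (integrals over the domain).
With sin²θ = (1 − cos2θ)/2 on 0 ≤ x ≤ d: ∫sin²(nπx/d) dx = d/2, ∫x·sin²(nπx/d) dx = d²/4, ∫x²·sin²(nπx/d) dx = d³·(1/6 − 1/(4n²π²)); higher powers xᵏ the same way, integrating xᵏ·cos(2nπx/d) by parts.
⟨x⟩ = 3.4600.

3.46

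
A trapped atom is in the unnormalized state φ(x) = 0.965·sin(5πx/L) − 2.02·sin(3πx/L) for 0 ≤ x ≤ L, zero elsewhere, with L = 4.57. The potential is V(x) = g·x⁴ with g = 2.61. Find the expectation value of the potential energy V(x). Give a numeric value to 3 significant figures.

146.

⟨V⟩ = ∫ V(x)·|φ|² dx / ∫|φ|² dx.
On 0 ≤ x ≤ L (j ≠ l): ∫sin²(jπx/L) dx = L/2, ∫sin(jπx/L)·sin(lπx/L) dx = 0; diagonal moments ∫x·sin²(jπx/L) dx = L²/4, ∫x²·sin²(jπx/L) dx = L³·(1/6 − 1/(4j²π²)); cross terms ∫x·sin(jπx/L)·sin(lπx/L) dx = 0 for j + l even and −4jlL²/(π²(j² − l²)²) for j + l odd, ∫x²·sin(jπx/L)·sin(lπx/L) dx = (−1)^(j+l)·4jlL³/(π²(j² − l²)²); higher powers the same way via product-to-sum and parts.
State is unnormalized: ∫|φ|² dx = 11.452, and ∫φ*·V(x)·φ dx = 1672.4, so ⟨V⟩ = 1672.4 / 11.452.
⟨V⟩ = 146.04.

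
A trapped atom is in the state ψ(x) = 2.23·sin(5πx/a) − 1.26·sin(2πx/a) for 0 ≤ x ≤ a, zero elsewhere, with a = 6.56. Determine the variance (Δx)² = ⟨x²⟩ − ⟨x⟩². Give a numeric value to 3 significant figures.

3.38

Compute ⟨x⟩ and ⟨x²⟩ separately, then (Δx)² = ⟨x²⟩ − ⟨x⟩².
On 0 ≤ x ≤ a (j ≠ l): ∫sin²(jπx/a) dx = a/2, ∫sin(jπx/a)·sin(lπx/a) dx = 0; diagonal moments ∫x·sin²(jπx/a) dx = a²/4, ∫x²·sin²(jπx/a) dx = a³·(1/6 − 1/(4j²π²)); cross terms ∫x·sin(jπx/a)·sin(lπx/a) dx = 0 for j + l even and −4jla²/(π²(j² − l²)²) for j + l odd, ∫x²·sin(jπx/a)·sin(lπx/a) dx = (−1)^(j+l)·4jla³/(π²(j² − l²)²); higher powers the same way via product-to-sum and parts.
Normalization: ∫|ψ|² dx = 21.518.
⟨x⟩ = 3.3833 and ⟨x²⟩ = 14.824.
(Δx)² = 14.824 − (3.3833)² = 3.3775.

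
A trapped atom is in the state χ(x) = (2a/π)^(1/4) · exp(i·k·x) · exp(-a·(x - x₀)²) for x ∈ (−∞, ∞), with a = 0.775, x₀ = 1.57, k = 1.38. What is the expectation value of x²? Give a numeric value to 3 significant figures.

2.79

⟨x²⟩ = ∫ x²·|χ|² dx (integrals over the domain).
Gaussian moments (u = x − x₀): ∫u^(2j)·e^(−2au²) du = (2j−1)!!/(4a)^j · √(π/(2a)), odd powers integrate to 0; here √(π/(2a)) = 1.4237.
⟨x²⟩ = 2.7875.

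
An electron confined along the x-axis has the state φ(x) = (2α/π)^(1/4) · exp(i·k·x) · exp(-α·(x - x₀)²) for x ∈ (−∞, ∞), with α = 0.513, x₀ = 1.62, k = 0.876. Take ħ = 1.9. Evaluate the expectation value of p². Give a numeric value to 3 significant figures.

4.62

p² φ = −ħ² d²φ/dx²; ⟨p²⟩ = −ħ² ∫ φ*·φ'' dx.
Gaussian moments (u = x − x₀): ∫u^(2j)·e^(−2αu²) du = (2j−1)!!/(4α)^j · √(π/(2α)), odd powers integrate to 0; here √(π/(2α)) = 1.7499. Derivatives: φ′ = (ik − 2αu)·φ, φ″ = ((ik − 2αu)² − 2α)·φ; the odd-in-u pieces drop out.
⟨p²⟩ = 4.6222.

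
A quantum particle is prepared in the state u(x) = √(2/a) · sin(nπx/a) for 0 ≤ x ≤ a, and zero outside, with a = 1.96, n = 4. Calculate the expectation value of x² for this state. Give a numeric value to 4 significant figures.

⟨x²⟩ = ∫ x²·|u|² dx (integrals over the domain).
With sin²θ = (1 − cos2θ)/2 on 0 ≤ x ≤ a: ∫sin²(nπx/a) dx = a/2, ∫x·sin²(nπx/a) dx = a²/4, ∫x²·sin²(nπx/a) dx = a³·(1/6 − 1/(4n²π²)); higher powers xᵏ the same way, integrating xᵏ·cos(2nπx/a) by parts.
⟨x²⟩ = 1.2684.

1.268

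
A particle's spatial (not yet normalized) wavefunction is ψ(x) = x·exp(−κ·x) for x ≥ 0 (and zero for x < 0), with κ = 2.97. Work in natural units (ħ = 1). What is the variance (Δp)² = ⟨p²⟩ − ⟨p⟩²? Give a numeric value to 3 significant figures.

8.82

Compute ⟨p⟩ and ⟨p²⟩ separately; (Δp)² = ⟨p²⟩ − ⟨p⟩².
Differentiate x·exp(−κ·x) with the product rule; every integrand then reduces to terms xʲ·e^(−2κx) on [0, ∞), with ∫₀^∞ xʲ·e^(−2κx) dx = j!/(2κ)^(j+1).
Normalization: ∫|ψ|² dx = 0.0095427.
⟨p⟩ = 0.0000 and ⟨p²⟩ = 8.8209.
(Δp)² = 8.8209 − (0.0000)² = 8.8209.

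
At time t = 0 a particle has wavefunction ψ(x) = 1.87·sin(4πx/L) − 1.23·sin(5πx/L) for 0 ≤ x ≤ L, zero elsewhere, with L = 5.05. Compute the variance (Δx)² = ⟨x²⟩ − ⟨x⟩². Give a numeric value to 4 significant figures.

1.192

Compute ⟨x⟩ and ⟨x²⟩ separately, then (Δx)² = ⟨x²⟩ − ⟨x⟩².
On 0 ≤ x ≤ L (j ≠ l): ∫sin²(jπx/L) dx = L/2, ∫sin(jπx/L)·sin(lπx/L) dx = 0; diagonal moments ∫x·sin²(jπx/L) dx = L²/4, ∫x²·sin²(jπx/L) dx = L³·(1/6 − 1/(4j²π²)); cross terms ∫x·sin(jπx/L)·sin(lπx/L) dx = 0 for j + l even and −4jlL²/(π²(j² − l²)²) for j + l odd, ∫x²·sin(jπx/L)·sin(lπx/L) dx = (−1)^(j+l)·4jlL³/(π²(j² − l²)²); higher powers the same way via product-to-sum and parts.
Normalization: ∫|ψ|² dx = 12.650.
⟨x⟩ = 3.4531 and ⟨x²⟩ = 13.116.
(Δx)² = 13.116 − (3.4531)² = 1.1919.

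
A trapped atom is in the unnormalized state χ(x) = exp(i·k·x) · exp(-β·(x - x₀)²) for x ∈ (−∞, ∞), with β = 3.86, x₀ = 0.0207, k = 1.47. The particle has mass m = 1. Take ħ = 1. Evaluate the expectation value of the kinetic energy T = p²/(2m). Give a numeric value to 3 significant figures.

3.01

T = −(ħ²/2m) d²/dx², so ⟨T⟩ = −(ħ²/2m) ∫ χ*·χ'' dx / ∫|χ|² dx; with m = 1.
Gaussian moments (u = x − x₀): ∫u^(2j)·e^(−2βu²) du = (2j−1)!!/(4β)^j · √(π/(2β)), odd powers integrate to 0; here √(π/(2β)) = 0.63792. Derivatives: χ′ = (ik − 2βu)·χ, χ″ = ((ik − 2βu)² − 2β)·χ; the odd-in-u pieces drop out.
State is unnormalized: ∫|χ|² dx = 0.63792, and ∫χ*·(−ħ²/2m · χ'') dx = 1.9204, so ⟨T⟩ = 1.9204 / 0.63792.
⟨T⟩ = 3.0105.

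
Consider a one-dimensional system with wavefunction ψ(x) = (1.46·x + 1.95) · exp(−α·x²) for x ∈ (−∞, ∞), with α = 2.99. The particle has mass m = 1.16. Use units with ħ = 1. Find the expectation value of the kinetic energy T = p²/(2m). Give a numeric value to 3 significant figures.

1.40

T = −(ħ²/2m) d²/dx², so ⟨T⟩ = −(ħ²/2m) ∫ ψ*·ψ'' dx / ∫|ψ|² dx; with m = 1.16.
Expand each integrand as polynomial × e^(−2αx²) and use ∫x^(2j)·e^(−2αx²) dx = (2j−1)!!/(4α)^j · √(π/(2α)), odd powers → 0; here √(π/(2α)) = 0.72481. Differentiate with the product rule, d/dx e^(−αx²) = −2αx·e^(−αx²).
State is unnormalized: ∫|ψ|² dx = 2.8853, and ∫ψ*·(−ħ²/2m · ψ'') dx = 4.0515, so ⟨T⟩ = 4.0515 / 2.8853.
⟨T⟩ = 1.4042.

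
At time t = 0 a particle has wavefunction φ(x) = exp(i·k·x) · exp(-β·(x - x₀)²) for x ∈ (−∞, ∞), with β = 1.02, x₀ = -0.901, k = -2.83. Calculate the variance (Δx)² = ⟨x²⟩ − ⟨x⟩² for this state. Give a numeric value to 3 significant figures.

Compute ⟨x⟩ and ⟨x²⟩ separately, then (Δx)² = ⟨x²⟩ − ⟨x⟩².
Gaussian moments (u = x − x₀): ∫u^(2j)·e^(−2βu²) du = (2j−1)!!/(4β)^j · √(π/(2β)), odd powers integrate to 0; here √(π/(2β)) = 1.2410.
Normalization: ∫|φ|² dx = 1.2410.
⟨x⟩ = -0.90100 and ⟨x²⟩ = 1.0569.
(Δx)² = 1.0569 − (-0.90100)² = 0.24510.

0.245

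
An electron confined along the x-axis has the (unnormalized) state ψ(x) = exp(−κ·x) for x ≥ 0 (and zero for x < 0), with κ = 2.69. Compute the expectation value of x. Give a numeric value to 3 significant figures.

⟨x⟩ = ∫ x·|ψ|² dx / ∫|ψ|² dx (integrals over the domain).
Every integrand reduces to terms xʲ·e^(−2κx) on [0, ∞); use ∫₀^∞ xʲ·e^(−2κx) dx = j!/(2κ)^(j+1).
State is unnormalized: ∫|ψ|² dx = 0.18587, and ∫ψ*·x·ψ dx = 0.034549, so ⟨x⟩ = 0.034549 / 0.18587.
⟨x⟩ = 0.18587.

0.186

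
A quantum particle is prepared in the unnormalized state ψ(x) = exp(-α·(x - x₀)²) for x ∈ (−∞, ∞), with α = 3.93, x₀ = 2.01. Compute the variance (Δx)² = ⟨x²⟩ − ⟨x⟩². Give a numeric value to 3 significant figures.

0.0636

Compute ⟨x⟩ and ⟨x²⟩ separately, then (Δx)² = ⟨x²⟩ − ⟨x⟩².
Gaussian moments (u = x − x₀): ∫u^(2j)·e^(−2αu²) du = (2j−1)!!/(4α)^j · √(π/(2α)), odd powers integrate to 0; here √(π/(2α)) = 0.63221.
Normalization: ∫|ψ|² dx = 0.63221.
⟨x⟩ = 2.0100 and ⟨x²⟩ = 4.1037.
(Δx)² = 4.1037 − (2.0100)² = 0.063613.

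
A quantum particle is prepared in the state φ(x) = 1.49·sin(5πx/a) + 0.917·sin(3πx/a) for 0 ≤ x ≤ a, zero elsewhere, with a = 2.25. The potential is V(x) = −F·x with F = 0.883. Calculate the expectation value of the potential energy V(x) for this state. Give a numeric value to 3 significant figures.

-0.993

⟨V⟩ = ∫ V(x)·|φ|² dx / ∫|φ|² dx.
On 0 ≤ x ≤ a (j ≠ l): ∫sin²(jπx/a) dx = a/2, ∫sin(jπx/a)·sin(lπx/a) dx = 0; diagonal moments ∫x·sin²(jπx/a) dx = a²/4, ∫x²·sin²(jπx/a) dx = a³·(1/6 − 1/(4j²π²)); cross terms ∫x·sin(jπx/a)·sin(lπx/a) dx = 0 for j + l even and −4jla²/(π²(j² − l²)²) for j + l odd, ∫x²·sin(jπx/a)·sin(lπx/a) dx = (−1)^(j+l)·4jla³/(π²(j² − l²)²); higher powers the same way via product-to-sum and parts.
State is unnormalized: ∫|φ|² dx = 3.4436, and ∫φ*·V(x)·φ dx = -3.4208, so ⟨V⟩ = -3.4208 / 3.4436.
⟨V⟩ = -0.99338.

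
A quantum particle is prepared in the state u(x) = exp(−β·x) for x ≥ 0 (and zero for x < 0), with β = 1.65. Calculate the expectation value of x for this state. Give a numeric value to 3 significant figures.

⟨x⟩ = ∫ x·|u|² dx / ∫|u|² dx (integrals over the domain).
Every integrand reduces to terms xʲ·e^(−2βx) on [0, ∞); use ∫₀^∞ xʲ·e^(−2βx) dx = j!/(2β)^(j+1).
State is unnormalized: ∫|u|² dx = 0.30303, and ∫u*·x·u dx = 0.091827, so ⟨x⟩ = 0.091827 / 0.30303.
⟨x⟩ = 0.30303.

0.303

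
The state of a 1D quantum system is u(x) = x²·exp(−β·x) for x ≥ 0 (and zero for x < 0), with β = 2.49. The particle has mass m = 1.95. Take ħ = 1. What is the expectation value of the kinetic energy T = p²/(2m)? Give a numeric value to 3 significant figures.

0.530

T = −(ħ²/2m) d²/dx², so ⟨T⟩ = −(ħ²/2m) ∫ u*·u'' dx / ∫|u|² dx; with m = 1.95.
Differentiate x²·exp(−β·x) with the product rule; every integrand then reduces to terms xʲ·e^(−2βx) on [0, ∞), with ∫₀^∞ xʲ·e^(−2βx) dx = j!/(2β)^(j+1).
State is unnormalized: ∫|u|² dx = 0.0078355, and ∫u*·(−ħ²/2m · u'') dx = 0.0041522, so ⟨T⟩ = 0.0041522 / 0.0078355.
⟨T⟩ = 0.52992.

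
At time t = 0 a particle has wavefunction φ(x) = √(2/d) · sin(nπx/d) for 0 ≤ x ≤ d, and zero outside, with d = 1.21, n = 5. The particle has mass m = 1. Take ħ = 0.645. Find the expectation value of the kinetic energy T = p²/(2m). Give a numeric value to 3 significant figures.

T = −(ħ²/2m) d²/dx², so ⟨T⟩ = −(ħ²/2m) ∫ φ*·φ'' dx; with m = 1.
d/dx sin(nπx/d) = (nπ/d)·cos(nπx/d) and d²/dx² sin(nπx/d) = −(nπ/d)²·sin(nπx/d); on 0 ≤ x ≤ d, ∫sin²(nπx/d) dx = d/2 and ∫sin(nπx/d)·cos(nπx/d) dx = 0.
⟨T⟩ = 35.056.

35.1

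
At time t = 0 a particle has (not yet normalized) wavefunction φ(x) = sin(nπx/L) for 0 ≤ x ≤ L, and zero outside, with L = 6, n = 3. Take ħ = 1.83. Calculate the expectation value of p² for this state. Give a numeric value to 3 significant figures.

8.26

p² φ = −ħ² d²φ/dx²; ⟨p²⟩ = −ħ² ∫ φ*·φ'' dx / ∫|φ|² dx.
d/dx sin(nπx/L) = (nπ/L)·cos(nπx/L) and d²/dx² sin(nπx/L) = −(nπ/L)²·sin(nπx/L); on 0 ≤ x ≤ L, ∫sin²(nπx/L) dx = L/2 and ∫sin(nπx/L)·cos(nπx/L) dx = 0.
State is unnormalized: ∫|φ|² dx = 3.0000, and ∫φ*·(−ħ² φ'') dx = 24.789, so ⟨p²⟩ = 24.789 / 3.0000.
⟨p²⟩ = 8.2631.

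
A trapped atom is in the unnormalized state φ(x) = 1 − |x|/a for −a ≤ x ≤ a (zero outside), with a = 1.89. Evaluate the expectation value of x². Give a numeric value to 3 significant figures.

⟨x²⟩ = ∫ x²·|φ|² dx / ∫|φ|² dx (integrals over the domain).
φ is even, so ∫ over [−a, a] = 2∫₀ᵃ with φ = 1 − x/a there: ∫₀ᵃ (1 − x/a)² dx = a/3, ∫₀ᵃ x²(1 − x/a)² dx = a³/30, ∫₀ᵃ x⁴(1 − x/a)² dx = a⁵/105.
State is unnormalized: ∫|φ|² dx = 1.2600, and ∫φ*·x²·φ dx = 0.45008, so ⟨x²⟩ = 0.45008 / 1.2600.
⟨x²⟩ = 0.35721.

0.357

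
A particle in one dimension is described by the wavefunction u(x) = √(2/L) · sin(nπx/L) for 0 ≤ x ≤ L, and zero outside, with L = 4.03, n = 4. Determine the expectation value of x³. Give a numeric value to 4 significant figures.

⟨x³⟩ = ∫ x³·|u|² dx (integrals over the domain).
With sin²θ = (1 − cos2θ)/2 on 0 ≤ x ≤ L: ∫sin²(nπx/L) dx = L/2, ∫x·sin²(nπx/L) dx = L²/4, ∫x²·sin²(nπx/L) dx = L³·(1/6 − 1/(4n²π²)); higher powers xᵏ the same way, integrating xᵏ·cos(2nπx/L) by parts.
⟨x³⟩ = 16.052.

16.05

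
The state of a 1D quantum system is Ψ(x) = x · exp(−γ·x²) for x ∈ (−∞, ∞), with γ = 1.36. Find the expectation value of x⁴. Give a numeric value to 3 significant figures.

⟨x⁴⟩ = ∫ x⁴·|Ψ|² dx / ∫|Ψ|² dx (integrals over the domain).
Expand each integrand as polynomial × e^(−2γx²) and use ∫x^(2j)·e^(−2γx²) dx = (2j−1)!!/(4γ)^j · √(π/(2γ)), odd powers → 0; here √(π/(2γ)) = 1.0747.
State is unnormalized: ∫|Ψ|² dx = 0.19756, and ∫Ψ*·x⁴·Ψ dx = 0.10013, so ⟨x⁴⟩ = 0.10013 / 0.19756.
⟨x⁴⟩ = 0.50687.

0.507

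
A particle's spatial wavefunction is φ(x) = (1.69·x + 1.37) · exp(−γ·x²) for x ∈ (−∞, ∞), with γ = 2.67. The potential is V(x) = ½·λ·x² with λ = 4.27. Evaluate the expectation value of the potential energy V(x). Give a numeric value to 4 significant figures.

0.2498

⟨V⟩ = ∫ V(x)·|φ|² dx / ∫|φ|² dx.
Expand each integrand as polynomial × e^(−2γx²) and use ∫x^(2j)·e^(−2γx²) dx = (2j−1)!!/(4γ)^j · √(π/(2γ)), odd powers → 0; here √(π/(2γ)) = 0.76702.
State is unnormalized: ∫|φ|² dx = 1.6447, and ∫φ*·V(x)·φ dx = 0.41080, so ⟨V⟩ = 0.41080 / 1.6447.
⟨V⟩ = 0.24977.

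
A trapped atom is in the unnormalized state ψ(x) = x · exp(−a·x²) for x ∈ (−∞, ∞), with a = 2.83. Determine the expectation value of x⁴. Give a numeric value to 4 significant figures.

0.1171

⟨x⁴⟩ = ∫ x⁴·|ψ|² dx / ∫|ψ|² dx (integrals over the domain).
Expand each integrand as polynomial × e^(−2ax²) and use ∫x^(2j)·e^(−2ax²) dx = (2j−1)!!/(4a)^j · √(π/(2a)), odd powers → 0; here √(π/(2a)) = 0.74502.
State is unnormalized: ∫|ψ|² dx = 0.065814, and ∫ψ*·x⁴·ψ dx = 0.0077040, so ⟨x⁴⟩ = 0.0077040 / 0.065814.
⟨x⁴⟩ = 0.11706.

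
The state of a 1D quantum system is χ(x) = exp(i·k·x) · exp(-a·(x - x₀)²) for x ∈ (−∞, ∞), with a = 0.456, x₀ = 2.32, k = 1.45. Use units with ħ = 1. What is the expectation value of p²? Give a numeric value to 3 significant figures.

p² χ = −ħ² d²χ/dx²; ⟨p²⟩ = −ħ² ∫ χ*·χ'' dx / ∫|χ|² dx.
Gaussian moments (u = x − x₀): ∫u^(2j)·e^(−2au²) du = (2j−1)!!/(4a)^j · √(π/(2a)), odd powers integrate to 0; here √(π/(2a)) = 1.8560. Derivatives: χ′ = (ik − 2au)·χ, χ″ = ((ik − 2au)² − 2a)·χ; the odd-in-u pieces drop out.
State is unnormalized: ∫|χ|² dx = 1.8560, and ∫χ*·(−ħ² χ'') dx = 4.7486, so ⟨p²⟩ = 4.7486 / 1.8560.
⟨p²⟩ = 2.5585.

2.56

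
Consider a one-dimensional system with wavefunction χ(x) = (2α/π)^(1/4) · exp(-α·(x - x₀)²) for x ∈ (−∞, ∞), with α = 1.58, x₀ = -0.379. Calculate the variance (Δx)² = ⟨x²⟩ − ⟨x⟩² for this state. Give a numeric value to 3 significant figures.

0.158

Compute ⟨x⟩ and ⟨x²⟩ separately, then (Δx)² = ⟨x²⟩ − ⟨x⟩².
Gaussian moments (u = x − x₀): ∫u^(2j)·e^(−2αu²) du = (2j−1)!!/(4α)^j · √(π/(2α)), odd powers integrate to 0; here √(π/(2α)) = 0.99708.
⟨x⟩ = -0.37900 and ⟨x²⟩ = 0.30187.
(Δx)² = 0.30187 − (-0.37900)² = 0.15823.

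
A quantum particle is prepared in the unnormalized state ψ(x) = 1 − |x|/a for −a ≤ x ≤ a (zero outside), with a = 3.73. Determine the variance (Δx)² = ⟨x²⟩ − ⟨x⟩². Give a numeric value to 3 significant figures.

1.39

Compute ⟨x⟩ and ⟨x²⟩ separately, then (Δx)² = ⟨x²⟩ − ⟨x⟩².
ψ is even, so ∫ over [−a, a] = 2∫₀ᵃ with ψ = 1 − x/a there: ∫₀ᵃ (1 − x/a)² dx = a/3, ∫₀ᵃ x²(1 − x/a)² dx = a³/30, ∫₀ᵃ x⁴(1 − x/a)² dx = a⁵/105.
Normalization: ∫|ψ|² dx = 2.4867.
⟨x⟩ = 0.0000 and ⟨x²⟩ = 1.3913.
(Δx)² = 1.3913 − (0.0000)² = 1.3913.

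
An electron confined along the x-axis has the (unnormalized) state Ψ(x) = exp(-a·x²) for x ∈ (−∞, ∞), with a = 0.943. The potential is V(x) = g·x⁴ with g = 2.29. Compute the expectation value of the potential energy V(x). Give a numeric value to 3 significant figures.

0.483

⟨V⟩ = ∫ V(x)·|Ψ|² dx / ∫|Ψ|² dx.
Gaussian moments: ∫x^(2j)·e^(−2ax²) dx = (2j−1)!!/(4a)^j · √(π/(2a)), odd powers integrate to 0; here √(π/(2a)) = 1.2906.
State is unnormalized: ∫|Ψ|² dx = 1.2906, and ∫Ψ*·V(x)·Ψ dx = 0.62319, so ⟨V⟩ = 0.62319 / 1.2906.
⟨V⟩ = 0.48285.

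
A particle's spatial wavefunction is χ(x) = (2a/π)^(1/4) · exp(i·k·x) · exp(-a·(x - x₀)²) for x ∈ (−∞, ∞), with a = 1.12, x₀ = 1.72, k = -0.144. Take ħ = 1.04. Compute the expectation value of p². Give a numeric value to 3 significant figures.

1.23

p² χ = −ħ² d²χ/dx²; ⟨p²⟩ = −ħ² ∫ χ*·χ'' dx.
Gaussian moments (u = x − x₀): ∫u^(2j)·e^(−2au²) du = (2j−1)!!/(4a)^j · √(π/(2a)), odd powers integrate to 0; here √(π/(2a)) = 1.1843. Derivatives: χ′ = (ik − 2au)·χ, χ″ = ((ik − 2au)² − 2a)·χ; the odd-in-u pieces drop out.
⟨p²⟩ = 1.2338.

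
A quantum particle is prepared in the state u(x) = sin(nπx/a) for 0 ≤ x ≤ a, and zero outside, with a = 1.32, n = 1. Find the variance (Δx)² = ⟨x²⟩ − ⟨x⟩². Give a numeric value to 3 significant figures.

0.0569

Compute ⟨x⟩ and ⟨x²⟩ separately, then (Δx)² = ⟨x²⟩ − ⟨x⟩².
With sin²θ = (1 − cos2θ)/2 on 0 ≤ x ≤ a: ∫sin²(nπx/a) dx = a/2, ∫x·sin²(nπx/a) dx = a²/4, ∫x²·sin²(nπx/a) dx = a³·(1/6 − 1/(4n²π²)); higher powers xᵏ the same way, integrating xᵏ·cos(2nπx/a) by parts.
Normalization: ∫|u|² dx = 0.66000.
⟨x⟩ = 0.66000 and ⟨x²⟩ = 0.49253.
(Δx)² = 0.49253 − (0.66000)² = 0.056929.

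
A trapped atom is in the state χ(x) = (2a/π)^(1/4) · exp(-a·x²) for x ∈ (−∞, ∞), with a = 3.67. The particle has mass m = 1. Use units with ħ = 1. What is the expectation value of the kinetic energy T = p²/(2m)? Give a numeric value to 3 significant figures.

1.84

T = −(ħ²/2m) d²/dx², so ⟨T⟩ = −(ħ²/2m) ∫ χ*·χ'' dx; with m = 1.
Gaussian moments: ∫x^(2j)·e^(−2ax²) dx = (2j−1)!!/(4a)^j · √(π/(2a)), odd powers integrate to 0; here √(π/(2a)) = 0.65422. Derivatives: d/dx e^(−ax²) = −2ax·e^(−ax²), d²/dx² e^(−ax²) = (4a²x² − 2a)·e^(−ax²).
⟨T⟩ = 1.8350.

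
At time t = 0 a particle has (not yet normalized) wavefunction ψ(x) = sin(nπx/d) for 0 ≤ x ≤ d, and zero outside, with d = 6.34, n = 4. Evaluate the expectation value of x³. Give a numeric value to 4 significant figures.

62.50

⟨x³⟩ = ∫ x³·|ψ|² dx / ∫|ψ|² dx (integrals over the domain).
With sin²θ = (1 − cos2θ)/2 on 0 ≤ x ≤ d: ∫sin²(nπx/d) dx = d/2, ∫x·sin²(nπx/d) dx = d²/4, ∫x²·sin²(nπx/d) dx = d³·(1/6 − 1/(4n²π²)); higher powers xᵏ the same way, integrating xᵏ·cos(2nπx/d) by parts.
State is unnormalized: ∫|ψ|² dx = 3.1700, and ∫ψ*·x³·ψ dx = 198.12, so ⟨x³⟩ = 198.12 / 3.1700.
⟨x³⟩ = 62.500.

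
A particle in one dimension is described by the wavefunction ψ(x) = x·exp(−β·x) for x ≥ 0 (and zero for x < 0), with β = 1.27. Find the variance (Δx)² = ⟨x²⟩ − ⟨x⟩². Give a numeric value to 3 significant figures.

Compute ⟨x⟩ and ⟨x²⟩ separately, then (Δx)² = ⟨x²⟩ − ⟨x⟩².
Every integrand reduces to terms xʲ·e^(−2βx) on [0, ∞); use ∫₀^∞ xʲ·e^(−2βx) dx = j!/(2β)^(j+1).
Normalization: ∫|ψ|² dx = 0.12205.
⟨x⟩ = 1.1811 and ⟨x²⟩ = 1.8600.
(Δx)² = 1.8600 − (1.1811)² = 0.46500.

0.465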